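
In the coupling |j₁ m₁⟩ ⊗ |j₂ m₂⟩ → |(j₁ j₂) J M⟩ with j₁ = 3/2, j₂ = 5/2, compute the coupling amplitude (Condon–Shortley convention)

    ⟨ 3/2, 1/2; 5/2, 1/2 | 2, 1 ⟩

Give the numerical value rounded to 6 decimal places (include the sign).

−√(25/84) ≈ -0.545545

√[5·2!1!3!/7! · 2!1!3!2!3!1!] = √(12/7)
  +(−1)^0/∏(0,2,1,3,0,0)! = 1/12  (running 1/12)
  +(−1)^1/∏(1,1,0,2,1,1)! = -1/2  (running -5/12)
⟨..|..⟩ = √(12/7)·(-5/12) = -0.545545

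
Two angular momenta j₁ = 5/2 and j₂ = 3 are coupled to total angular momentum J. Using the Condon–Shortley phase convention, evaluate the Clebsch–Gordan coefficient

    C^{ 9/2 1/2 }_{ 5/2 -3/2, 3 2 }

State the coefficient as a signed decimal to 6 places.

-0.510355

j₁+j₂−J=1  J+j₁−j₂=4  J−j₁+j₂=5  j₁+j₂+J+1=11
(j₁±m₁, j₂±m₂, J±M) = (1,4,5,1,5,4)
P² = 460800/77
sum k=0..1:
  [0] +1/2880 = 1/2880
  [1] −1/144 = -1/144
S = -19/2880
C² = P²·S² = 361/1386 ; C = -0.510355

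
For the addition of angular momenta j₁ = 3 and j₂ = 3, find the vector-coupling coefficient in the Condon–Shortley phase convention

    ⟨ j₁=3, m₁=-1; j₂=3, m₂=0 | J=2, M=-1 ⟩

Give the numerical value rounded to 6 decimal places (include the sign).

j₁+j₂−J=4  J+j₁−j₂=2  J−j₁+j₂=2  j₁+j₂+J+1=9
(j₁±m₁, j₂±m₂, J±M) = (2,4,3,3,1,3)
P² = 96/7
sum k=2..3:
  [2] +1/8 = 1/8
  [3] −1/12 = -1/12
S = 1/24
C² = P²·S² = 1/42 ; C = +0.154303

+0.154303  (= +√(1/42))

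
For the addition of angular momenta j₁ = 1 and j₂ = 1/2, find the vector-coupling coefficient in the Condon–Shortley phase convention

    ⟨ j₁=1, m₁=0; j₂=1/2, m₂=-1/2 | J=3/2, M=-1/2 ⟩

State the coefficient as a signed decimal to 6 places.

+√(2/3) ≈ +0.816497

j₁+j₂−J=0  J+j₁−j₂=2  J−j₁+j₂=1  j₁+j₂+J+1=4
(j₁±m₁, j₂±m₂, J±M) = (1,1,0,1,1,2)
P² = 2/3
sum k=0..0:
  [0] +1/1 = 1
S = 1
C² = P²·S² = 2/3 ; C = +0.816497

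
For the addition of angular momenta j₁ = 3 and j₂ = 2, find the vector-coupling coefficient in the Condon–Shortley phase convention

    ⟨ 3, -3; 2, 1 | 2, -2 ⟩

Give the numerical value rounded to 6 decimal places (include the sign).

-0.597614

j₁+j₂−J=3  J+j₁−j₂=3  J−j₁+j₂=1  j₁+j₂+J+1=8
(j₁±m₁, j₂±m₂, J±M) = (0,6,3,1,0,4)
P² = 3240/7
sum k=3..3:
  [3] −1/36 = -1/36
S = -1/36
C² = P²·S² = 5/14 ; C = -0.597614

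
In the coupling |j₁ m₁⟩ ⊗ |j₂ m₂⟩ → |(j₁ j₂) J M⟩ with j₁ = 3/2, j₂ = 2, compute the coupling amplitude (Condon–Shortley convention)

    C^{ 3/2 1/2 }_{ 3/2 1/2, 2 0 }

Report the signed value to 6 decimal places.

−√(1/5) = -0.447214

j₁+j₂−J=2  J+j₁−j₂=1  J−j₁+j₂=2  j₁+j₂+J+1=6
(j₁±m₁, j₂±m₂, J±M) = (2,1,2,2,2,1)
P² = 16/45
sum k=0..1:
  [0] +1/4 = 1/4
  [1] −1/1 = -1
S = -3/4
C² = P²·S² = 1/5 ; C = -0.447214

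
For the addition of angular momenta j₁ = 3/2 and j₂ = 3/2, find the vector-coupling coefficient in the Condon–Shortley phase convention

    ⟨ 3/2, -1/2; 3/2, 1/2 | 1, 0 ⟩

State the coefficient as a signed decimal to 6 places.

√[3·2!1!1!/5! · 1!2!2!1!1!1!] = √(1/5)
  +(−1)^1/∏(1,1,1,1,0,0)! = -1  (running -1)
  +(−1)^2/∏(2,0,0,0,1,1)! = 1/2  (running -1/2)
⟨..|..⟩ = √(1/5)·(-1/2) = -0.223607

-0.223607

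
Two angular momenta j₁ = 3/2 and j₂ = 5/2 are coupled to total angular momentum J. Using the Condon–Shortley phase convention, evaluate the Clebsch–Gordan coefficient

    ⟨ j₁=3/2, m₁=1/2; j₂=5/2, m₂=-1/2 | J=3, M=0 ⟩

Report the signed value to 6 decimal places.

j₁+j₂−J=1  J+j₁−j₂=2  J−j₁+j₂=4  j₁+j₂+J+1=8
(j₁±m₁, j₂±m₂, J±M) = (2,1,2,3,3,3)
P² = 36/5
sum k=0..1:
  [0] +1/4 = 1/4
  [1] −1/12 = -1/12
S = 1/6
C² = P²·S² = 1/5 ; C = +0.447214

+√(1/5) = +0.447214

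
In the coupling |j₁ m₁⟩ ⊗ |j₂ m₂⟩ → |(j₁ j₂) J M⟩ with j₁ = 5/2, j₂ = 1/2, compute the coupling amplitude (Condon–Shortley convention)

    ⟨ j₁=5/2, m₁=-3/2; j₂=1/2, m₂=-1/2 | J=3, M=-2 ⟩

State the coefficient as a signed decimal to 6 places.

+√(5/6) ≈ +0.912871

triangle: 0!*5!*1!/7! = 120/5040
(j±m)!: 1!*4!*0!*1!*1!*5! = 2880
prefactor² = (2J+1)*Δ*N² = 480
  k=0: +1/(0!*0!*4!*0!*1!*1!) = 1/24
Σ = 1/24  ⇒  CG² = 480*1/24² = 5/6
CG = +√(5/6) = +0.912871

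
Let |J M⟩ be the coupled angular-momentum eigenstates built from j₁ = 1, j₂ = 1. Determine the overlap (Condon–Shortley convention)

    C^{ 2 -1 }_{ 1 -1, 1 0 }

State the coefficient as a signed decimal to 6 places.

j₁+j₂−J=0  J+j₁−j₂=2  J−j₁+j₂=2  j₁+j₂+J+1=5
(j₁±m₁, j₂±m₂, J±M) = (0,2,1,1,1,3)
P² = 2
sum k=0..0:
  [0] +1/2 = 1/2
S = 1/2
C² = P²·S² = 1/2 ; C = +0.707107

+√(1/2) = +0.707107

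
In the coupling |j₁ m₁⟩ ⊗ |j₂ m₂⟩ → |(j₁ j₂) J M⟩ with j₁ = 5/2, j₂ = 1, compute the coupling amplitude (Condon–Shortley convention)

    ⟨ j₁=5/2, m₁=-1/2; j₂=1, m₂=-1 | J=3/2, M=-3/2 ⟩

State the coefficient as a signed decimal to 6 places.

+√(1/15) = +0.258199

j₁+j₂−J=2  J+j₁−j₂=3  J−j₁+j₂=0  j₁+j₂+J+1=6
(j₁±m₁, j₂±m₂, J±M) = (2,3,0,2,0,3)
P² = 48/5
sum k=0..0:
  [0] +1/12 = 1/12
S = 1/12
C² = P²·S² = 1/15 ; C = +0.258199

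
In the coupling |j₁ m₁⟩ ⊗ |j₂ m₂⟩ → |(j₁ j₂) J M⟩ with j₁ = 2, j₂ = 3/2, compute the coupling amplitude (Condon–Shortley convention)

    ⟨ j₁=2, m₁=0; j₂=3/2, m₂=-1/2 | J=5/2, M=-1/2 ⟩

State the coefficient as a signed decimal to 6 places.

+√(3/35) ≈ +0.292770

√[6·1!3!2!/7! · 2!2!1!2!2!3!] = √(48/35)
  +(−1)^0/∏(0,1,2,1,1,1)! = 1/2  (running 1/2)
  +(−1)^1/∏(1,0,1,0,2,2)! = -1/4  (running 1/4)
⟨..|..⟩ = √(48/35)·(1/4) = +0.292770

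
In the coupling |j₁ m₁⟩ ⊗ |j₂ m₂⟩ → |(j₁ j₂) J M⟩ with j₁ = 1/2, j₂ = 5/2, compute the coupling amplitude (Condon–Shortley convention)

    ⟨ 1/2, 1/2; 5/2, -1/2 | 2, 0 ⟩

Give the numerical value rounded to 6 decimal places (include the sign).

triangle: 1!*0!*4!/6! = 24/720
(j±m)!: 1!*0!*2!*3!*2!*2! = 48
prefactor² = (2J+1)*Δ*N² = 8
  k=0: +1/(0!*1!*0!*2!*0!*2!) = 1/4
Σ = 1/4  ⇒  CG² = 8*1/4² = 1/2
CG = +√(1/2) = +0.707107

+0.707107  (= +√(1/2))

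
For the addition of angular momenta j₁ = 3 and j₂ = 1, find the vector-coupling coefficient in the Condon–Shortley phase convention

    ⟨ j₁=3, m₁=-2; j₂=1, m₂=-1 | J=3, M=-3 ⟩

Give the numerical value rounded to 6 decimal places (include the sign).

triangle: 1!*5!*1!/8! = 120/40320
(j±m)!: 1!*5!*0!*2!*0!*6! = 172800
prefactor² = (2J+1)*Δ*N² = 3600
  k=0: +1/(0!*1!*5!*0!*0!*1!) = 1/120
Σ = 1/120  ⇒  CG² = 3600*1/120² = 1/4
CG = +√(1/4) = +0.500000

+0.500000  (= +√(1/4))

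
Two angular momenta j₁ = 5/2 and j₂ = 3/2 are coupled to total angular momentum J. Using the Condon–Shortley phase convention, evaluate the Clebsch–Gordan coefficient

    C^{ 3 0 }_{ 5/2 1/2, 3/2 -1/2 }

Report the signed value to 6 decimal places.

√[7·1!4!2!/8! · 3!2!1!2!3!3!] = √(36/5)
  +(−1)^0/∏(0,1,2,1,2,1)! = 1/4  (running 1/4)
  +(−1)^1/∏(1,0,1,0,3,2)! = -1/12  (running 1/6)
⟨..|..⟩ = √(36/5)·(1/6) = +0.447214

+0.447214  (= +√(1/5))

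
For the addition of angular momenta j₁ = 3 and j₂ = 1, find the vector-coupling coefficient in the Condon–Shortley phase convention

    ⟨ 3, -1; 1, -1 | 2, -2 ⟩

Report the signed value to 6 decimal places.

triangle: 2!·4!·0!/7! = 48/5040
(j±m)!: 2!·4!·0!·2!·0!·4! = 2304
prefactor² = (2J+1)·Δ·N² = 768/7
  k=0: +1/(0!·2!·4!·0!·0!·0!) = 1/48
Σ = 1/48  ⇒  CG² = 768/7·1/48² = 1/21
CG = +√(1/21) = +0.218218

+√(1/21) ≈ +0.218218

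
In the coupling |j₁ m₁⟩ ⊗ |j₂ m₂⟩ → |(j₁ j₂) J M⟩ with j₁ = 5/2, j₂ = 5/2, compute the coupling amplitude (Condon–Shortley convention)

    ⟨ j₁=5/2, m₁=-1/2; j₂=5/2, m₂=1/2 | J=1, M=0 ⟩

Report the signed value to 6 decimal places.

j₁+j₂−J=4  J+j₁−j₂=1  J−j₁+j₂=1  j₁+j₂+J+1=7
(j₁±m₁, j₂±m₂, J±M) = (2,3,3,2,1,1)
P² = 72/35
sum k=2..3:
  [2] +1/4 = 1/4
  [3] −1/6 = -1/6
S = 1/12
C² = P²·S² = 1/70 ; C = +0.119523

+√(1/70) = +0.119523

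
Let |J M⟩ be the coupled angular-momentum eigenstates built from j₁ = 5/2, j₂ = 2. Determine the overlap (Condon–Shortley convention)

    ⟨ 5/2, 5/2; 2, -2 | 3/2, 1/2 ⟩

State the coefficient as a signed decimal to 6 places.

+√(8/21) ≈ +0.617213

√[4·3!2!1!/7! · 5!0!0!4!2!1!] = √(384/7)
  +(−1)^0/∏(0,3,0,0,2,1)! = 1/12  (running 1/12)
⟨..|..⟩ = √(384/7)·(1/12) = +0.617213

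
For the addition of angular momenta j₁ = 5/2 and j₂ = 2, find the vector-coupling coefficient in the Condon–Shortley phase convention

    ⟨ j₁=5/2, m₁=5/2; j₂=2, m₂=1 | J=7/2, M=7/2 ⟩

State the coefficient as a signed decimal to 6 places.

j₁+j₂−J=1  J+j₁−j₂=4  J−j₁+j₂=3  j₁+j₂+J+1=9
(j₁±m₁, j₂±m₂, J±M) = (5,0,3,1,7,0)
P² = 11520
sum k=0..0:
  [0] +1/144 = 1/144
S = 1/144
C² = P²·S² = 5/9 ; C = +0.745356

+√(5/9) = +0.745356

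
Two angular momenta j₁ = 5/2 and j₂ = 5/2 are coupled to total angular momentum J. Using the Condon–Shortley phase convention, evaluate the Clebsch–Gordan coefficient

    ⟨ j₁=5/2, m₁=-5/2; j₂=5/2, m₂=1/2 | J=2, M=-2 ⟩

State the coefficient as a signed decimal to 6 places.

triangle: 3!·2!·2!/8! = 24/40320
(j±m)!: 0!·5!·3!·2!·0!·4! = 34560
prefactor² = (2J+1)·Δ·N² = 720/7
  k=3: −1/(3!·0!·2!·0!·0!·2!) = -1/24
Σ = -1/24  ⇒  CG² = 720/7·(-1/24)² = 5/28
CG = −√(5/28) = -0.422577

-0.422577  (= −√(5/28))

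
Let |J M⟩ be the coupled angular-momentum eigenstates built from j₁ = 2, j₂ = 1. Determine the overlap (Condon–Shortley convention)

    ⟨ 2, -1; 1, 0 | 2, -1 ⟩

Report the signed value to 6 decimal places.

triangle: 1!·3!·1!/6! = 6/720
(j±m)!: 1!·3!·1!·1!·1!·3! = 36
prefactor² = (2J+1)·Δ·N² = 3/2
  k=0: +1/(0!·1!·3!·1!·0!·0!) = 1/6
  k=1: −1/(1!·0!·2!·0!·1!·1!) = -1/2
Σ = -1/3  ⇒  CG² = 3/2·(-1/3)² = 1/6
CG = −√(1/6) = -0.408248

-0.408248  (= −√(1/6))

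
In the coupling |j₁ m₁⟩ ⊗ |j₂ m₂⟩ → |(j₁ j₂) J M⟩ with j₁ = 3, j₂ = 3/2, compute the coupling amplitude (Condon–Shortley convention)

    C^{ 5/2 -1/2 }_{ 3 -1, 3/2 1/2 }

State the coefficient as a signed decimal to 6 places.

triangle: 2!·4!·1!/8! = 48/40320
(j±m)!: 2!·4!·2!·1!·2!·3! = 1152
prefactor² = (2J+1)·Δ·N² = 288/35
  k=1: −1/(1!·1!·3!·1!·1!·0!) = -1/6
  k=2: +1/(2!·0!·2!·0!·2!·1!) = 1/8
Σ = -1/24  ⇒  CG² = 288/35·(-1/24)² = 1/70
CG = −√(1/70) = -0.119523

−√(1/70) ≈ -0.119523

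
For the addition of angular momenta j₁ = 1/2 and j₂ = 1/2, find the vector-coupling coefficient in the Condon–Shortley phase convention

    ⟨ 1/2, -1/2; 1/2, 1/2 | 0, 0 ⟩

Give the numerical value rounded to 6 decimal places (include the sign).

√[1·1!0!0!/2! · 0!1!1!0!0!0!] = √(1/2)
  +(−1)^1/∏(1,0,0,0,0,0)! = -1  (running -1)
⟨..|..⟩ = √(1/2)·(-1) = -0.707107

-0.707107  (= −√(1/2))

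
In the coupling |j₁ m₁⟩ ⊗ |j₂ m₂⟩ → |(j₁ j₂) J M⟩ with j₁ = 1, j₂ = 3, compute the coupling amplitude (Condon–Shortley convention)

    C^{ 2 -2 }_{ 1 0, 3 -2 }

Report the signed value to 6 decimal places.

√[5·2!0!4!/7! · 1!1!1!5!0!4!] = √(960/7)
  +(−1)^1/∏(1,1,0,0,0,4)! = -1/24  (running -1/24)
⟨..|..⟩ = √(960/7)·(-1/24) = -0.487950

−√(5/21) = -0.487950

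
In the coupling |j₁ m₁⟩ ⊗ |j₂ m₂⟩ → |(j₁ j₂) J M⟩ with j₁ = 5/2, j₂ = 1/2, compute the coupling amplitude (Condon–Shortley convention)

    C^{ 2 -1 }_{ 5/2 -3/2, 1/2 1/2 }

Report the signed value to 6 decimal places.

j₁+j₂−J=1  J+j₁−j₂=4  J−j₁+j₂=0  j₁+j₂+J+1=6
(j₁±m₁, j₂±m₂, J±M) = (1,4,1,0,1,3)
P² = 24
sum k=1..1:
  [1] −1/6 = -1/6
S = -1/6
C² = P²·S² = 2/3 ; C = -0.816497

−√(2/3) = -0.816497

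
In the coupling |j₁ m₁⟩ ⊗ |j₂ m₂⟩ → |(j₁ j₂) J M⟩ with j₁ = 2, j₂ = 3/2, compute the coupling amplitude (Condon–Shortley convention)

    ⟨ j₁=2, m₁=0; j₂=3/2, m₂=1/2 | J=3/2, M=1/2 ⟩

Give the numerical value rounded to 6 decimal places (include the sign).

-0.447214

triangle: 2!×2!×1!/6! = 4/720
(j±m)!: 2!×2!×2!×1!×2!×1! = 16
prefactor² = (2J+1)×Δ×N² = 16/45
  k=1: −1/(1!×1!×1!×1!×1!×0!) = -1
  k=2: +1/(2!×0!×0!×0!×2!×1!) = 1/4
Σ = -3/4  ⇒  CG² = 16/45×(-3/4)² = 1/5
CG = −√(1/5) = -0.447214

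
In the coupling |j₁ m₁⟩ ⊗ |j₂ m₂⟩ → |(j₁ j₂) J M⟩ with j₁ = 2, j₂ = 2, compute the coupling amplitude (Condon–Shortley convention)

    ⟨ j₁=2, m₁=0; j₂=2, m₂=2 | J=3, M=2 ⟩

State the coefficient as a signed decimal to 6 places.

triangle: 1!*3!*3!/8! = 36/40320
(j±m)!: 2!*2!*4!*0!*5!*1! = 11520
prefactor² = (2J+1)*Δ*N² = 72
  k=1: −1/(1!*0!*1!*3!*2!*0!) = -1/12
Σ = -1/12  ⇒  CG² = 72*(-1/12)² = 1/2
CG = −√(1/2) = -0.707107

−√(1/2) = -0.707107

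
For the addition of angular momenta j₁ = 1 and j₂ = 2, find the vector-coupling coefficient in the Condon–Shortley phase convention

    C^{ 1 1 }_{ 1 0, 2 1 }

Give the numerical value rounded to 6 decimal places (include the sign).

triangle: 2!·0!·2!/5! = 4/120
(j±m)!: 1!·1!·3!·1!·2!·0! = 12
prefactor² = (2J+1)·Δ·N² = 6/5
  k=1: −1/(1!·1!·0!·2!·0!·0!) = -1/2
Σ = -1/2  ⇒  CG² = 6/5·(-1/2)² = 3/10
CG = −√(3/10) = -0.547723

-0.547723  (= −√(3/10))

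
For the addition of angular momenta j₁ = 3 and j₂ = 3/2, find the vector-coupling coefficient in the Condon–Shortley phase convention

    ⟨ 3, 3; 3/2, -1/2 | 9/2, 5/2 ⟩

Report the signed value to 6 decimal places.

triangle: 0!·6!·3!/10! = 4320/3628800
(j±m)!: 6!·0!·1!·2!·7!·2! = 14515200
prefactor² = (2J+1)·Δ·N² = 172800
  k=0: +1/(0!·0!·0!·1!·6!·2!) = 1/1440
Σ = 1/1440  ⇒  CG² = 172800·1/1440² = 1/12
CG = +√(1/12) = +0.288675

+√(1/12) = +0.288675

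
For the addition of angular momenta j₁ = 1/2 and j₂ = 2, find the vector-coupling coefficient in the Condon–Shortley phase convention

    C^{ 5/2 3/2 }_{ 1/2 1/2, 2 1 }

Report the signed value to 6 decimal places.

+0.894427

j₁+j₂−J=0  J+j₁−j₂=1  J−j₁+j₂=4  j₁+j₂+J+1=6
(j₁±m₁, j₂±m₂, J±M) = (1,0,3,1,4,1)
P² = 144/5
sum k=0..0:
  [0] +1/6 = 1/6
S = 1/6
C² = P²·S² = 4/5 ; C = +0.894427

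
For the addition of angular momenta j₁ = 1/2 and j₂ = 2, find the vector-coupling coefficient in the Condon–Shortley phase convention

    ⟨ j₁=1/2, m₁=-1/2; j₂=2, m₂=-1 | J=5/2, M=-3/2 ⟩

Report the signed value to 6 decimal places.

j₁+j₂−J=0  J+j₁−j₂=1  J−j₁+j₂=4  j₁+j₂+J+1=6
(j₁±m₁, j₂±m₂, J±M) = (0,1,1,3,1,4)
P² = 144/5
sum k=0..0:
  [0] +1/6 = 1/6
S = 1/6
C² = P²·S² = 4/5 ; C = +0.894427

+√(4/5) ≈ +0.894427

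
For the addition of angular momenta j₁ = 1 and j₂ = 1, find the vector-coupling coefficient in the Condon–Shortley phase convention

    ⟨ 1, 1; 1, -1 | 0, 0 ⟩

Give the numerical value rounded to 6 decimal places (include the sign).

j₁+j₂−J=2  J+j₁−j₂=0  J−j₁+j₂=0  j₁+j₂+J+1=3
(j₁±m₁, j₂±m₂, J±M) = (2,0,0,2,0,0)
P² = 4/3
sum k=0..0:
  [0] +1/2 = 1/2
S = 1/2
C² = P²·S² = 1/3 ; C = +0.577350

+√(1/3) ≈ +0.577350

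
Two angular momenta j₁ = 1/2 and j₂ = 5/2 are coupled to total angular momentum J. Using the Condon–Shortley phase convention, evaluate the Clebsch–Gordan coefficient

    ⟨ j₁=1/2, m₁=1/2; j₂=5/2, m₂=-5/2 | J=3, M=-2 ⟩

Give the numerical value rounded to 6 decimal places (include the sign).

triangle: 0!·1!·5!/7! = 120/5040
(j±m)!: 1!·0!·0!·5!·1!·5! = 14400
prefactor² = (2J+1)·Δ·N² = 2400
  k=0: +1/(0!·0!·0!·0!·1!·5!) = 1/120
Σ = 1/120  ⇒  CG² = 2400·1/120² = 1/6
CG = +√(1/6) = +0.408248

+0.408248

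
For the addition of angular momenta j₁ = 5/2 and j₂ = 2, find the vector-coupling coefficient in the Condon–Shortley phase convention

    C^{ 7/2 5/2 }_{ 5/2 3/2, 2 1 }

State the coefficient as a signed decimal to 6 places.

+0.125988  (= +√(1/63))

triangle: 1!·4!·3!/9! = 144/362880
(j±m)!: 4!·1!·3!·1!·6!·1! = 103680
prefactor² = (2J+1)·Δ·N² = 2304/7
  k=0: +1/(0!·1!·1!·3!·3!·0!) = 1/36
  k=1: −1/(1!·0!·0!·2!·4!·1!) = -1/48
Σ = 1/144  ⇒  CG² = 2304/7·1/144² = 1/63
CG = +√(1/63) = +0.125988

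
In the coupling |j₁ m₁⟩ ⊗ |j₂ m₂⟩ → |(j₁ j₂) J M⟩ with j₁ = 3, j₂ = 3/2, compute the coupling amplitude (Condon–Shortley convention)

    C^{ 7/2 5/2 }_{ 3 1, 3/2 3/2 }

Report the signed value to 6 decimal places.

j₁+j₂−J=1  J+j₁−j₂=5  J−j₁+j₂=2  j₁+j₂+J+1=9
(j₁±m₁, j₂±m₂, J±M) = (4,2,3,0,6,1)
P² = 7680/7
sum k=1..1:
  [1] −1/48 = -1/48
S = -1/48
C² = P²·S² = 10/21 ; C = -0.690066

−√(10/21) = -0.690066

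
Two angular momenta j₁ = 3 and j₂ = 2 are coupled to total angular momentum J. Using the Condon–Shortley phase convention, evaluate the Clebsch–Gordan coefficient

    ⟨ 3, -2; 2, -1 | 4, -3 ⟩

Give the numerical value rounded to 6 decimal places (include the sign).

-0.223607

j₁+j₂−J=1  J+j₁−j₂=5  J−j₁+j₂=3  j₁+j₂+J+1=10
(j₁±m₁, j₂±m₂, J±M) = (1,5,1,3,1,7)
P² = 6480
sum k=0..1:
  [0] +1/240 = 1/240
  [1] −1/144 = -1/144
S = -1/360
C² = P²·S² = 1/20 ; C = -0.223607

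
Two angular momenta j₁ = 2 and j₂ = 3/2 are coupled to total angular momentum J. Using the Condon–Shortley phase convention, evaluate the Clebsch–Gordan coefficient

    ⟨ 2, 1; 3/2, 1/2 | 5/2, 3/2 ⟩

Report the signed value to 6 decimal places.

+0.169031

√[6·1!3!2!/7! · 3!1!2!1!4!1!] = √(144/35)
  +(−1)^0/∏(0,1,1,2,2,0)! = 1/4  (running 1/4)
  +(−1)^1/∏(1,0,0,1,3,1)! = -1/6  (running 1/12)
⟨..|..⟩ = √(144/35)·(1/12) = +0.169031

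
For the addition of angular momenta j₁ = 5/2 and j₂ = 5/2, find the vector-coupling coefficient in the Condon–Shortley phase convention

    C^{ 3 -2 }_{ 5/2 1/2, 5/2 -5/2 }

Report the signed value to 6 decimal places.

+√(5/12) ≈ +0.645497

√[7·2!3!3!/9! · 3!2!0!5!1!5!] = √(240)
  +(−1)^0/∏(0,2,2,0,1,3)! = 1/24  (running 1/24)
⟨..|..⟩ = √(240)·(1/24) = +0.645497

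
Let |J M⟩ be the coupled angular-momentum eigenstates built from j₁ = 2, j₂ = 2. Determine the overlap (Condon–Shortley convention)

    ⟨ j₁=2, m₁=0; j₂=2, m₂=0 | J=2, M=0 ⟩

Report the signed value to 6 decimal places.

triangle: 2!×2!×2!/7! = 8/5040
(j±m)!: 2!×2!×2!×2!×2!×2! = 64
prefactor² = (2J+1)×Δ×N² = 32/63
  k=0: +1/(0!×2!×2!×2!×0!×0!) = 1/8
  k=1: −1/(1!×1!×1!×1!×1!×1!) = -1
  k=2: +1/(2!×0!×0!×0!×2!×2!) = 1/8
Σ = -3/4  ⇒  CG² = 32/63×(-3/4)² = 2/7
CG = −√(2/7) = -0.534522

−√(2/7) ≈ -0.534522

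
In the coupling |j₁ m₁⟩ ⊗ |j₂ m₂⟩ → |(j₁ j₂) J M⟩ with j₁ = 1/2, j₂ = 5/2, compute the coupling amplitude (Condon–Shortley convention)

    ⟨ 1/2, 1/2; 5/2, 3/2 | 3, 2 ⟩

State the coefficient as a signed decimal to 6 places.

+√(5/6) ≈ +0.912871

√[7·0!1!5!/7! · 1!0!4!1!5!1!] = √(480)
  +(−1)^0/∏(0,0,0,4,1,1)! = 1/24  (running 1/24)
⟨..|..⟩ = √(480)·(1/24) = +0.912871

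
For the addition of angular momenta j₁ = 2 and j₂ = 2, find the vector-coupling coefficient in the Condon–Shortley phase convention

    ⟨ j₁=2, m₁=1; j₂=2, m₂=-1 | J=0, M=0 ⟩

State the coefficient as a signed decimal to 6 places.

-0.447214

√[1·4!0!0!/5! · 3!1!1!3!0!0!] = √(36/5)
  +(−1)^1/∏(1,3,0,0,0,0)! = -1/6  (running -1/6)
⟨..|..⟩ = √(36/5)·(-1/6) = -0.447214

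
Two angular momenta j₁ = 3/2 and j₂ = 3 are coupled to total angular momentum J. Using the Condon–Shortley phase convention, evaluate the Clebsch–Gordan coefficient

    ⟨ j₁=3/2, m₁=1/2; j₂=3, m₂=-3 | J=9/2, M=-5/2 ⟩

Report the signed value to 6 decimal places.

triangle: 0!*3!*6!/10! = 4320/3628800
(j±m)!: 2!*1!*0!*6!*2!*7! = 14515200
prefactor² = (2J+1)*Δ*N² = 172800
  k=0: +1/(0!*0!*1!*0!*2!*6!) = 1/1440
Σ = 1/1440  ⇒  CG² = 172800*1/1440² = 1/12
CG = +√(1/12) = +0.288675

+√(1/12) ≈ +0.288675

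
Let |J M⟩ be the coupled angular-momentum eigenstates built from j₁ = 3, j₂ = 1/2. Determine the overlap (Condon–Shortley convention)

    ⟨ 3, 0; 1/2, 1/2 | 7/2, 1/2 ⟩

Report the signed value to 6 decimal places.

+0.755929  (= +√(4/7))

triangle: 0!·6!·1!/8! = 720/40320
(j±m)!: 3!·3!·1!·0!·4!·3! = 5184
prefactor² = (2J+1)·Δ·N² = 5184/7
  k=0: +1/(0!·0!·3!·1!·3!·0!) = 1/36
Σ = 1/36  ⇒  CG² = 5184/7·1/36² = 4/7
CG = +√(4/7) = +0.755929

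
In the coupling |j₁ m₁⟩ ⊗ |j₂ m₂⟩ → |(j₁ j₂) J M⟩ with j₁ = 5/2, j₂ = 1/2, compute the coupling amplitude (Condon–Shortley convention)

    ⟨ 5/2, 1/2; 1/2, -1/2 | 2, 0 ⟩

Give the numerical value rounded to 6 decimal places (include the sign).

√[5·1!4!0!/6! · 3!2!0!1!2!2!] = √(8)
  +(−1)^0/∏(0,1,2,0,2,0)! = 1/4  (running 1/4)
⟨..|..⟩ = √(8)·(1/4) = +0.707107

+0.707107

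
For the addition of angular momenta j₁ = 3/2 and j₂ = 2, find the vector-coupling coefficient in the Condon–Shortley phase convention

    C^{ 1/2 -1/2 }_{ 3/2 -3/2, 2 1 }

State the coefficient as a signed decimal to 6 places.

√[2·3!0!1!/5! · 0!3!3!1!0!1!] = √(18/5)
  +(−1)^3/∏(3,0,0,0,0,1)! = -1/6  (running -1/6)
⟨..|..⟩ = √(18/5)·(-1/6) = -0.316228

−√(1/10) ≈ -0.316228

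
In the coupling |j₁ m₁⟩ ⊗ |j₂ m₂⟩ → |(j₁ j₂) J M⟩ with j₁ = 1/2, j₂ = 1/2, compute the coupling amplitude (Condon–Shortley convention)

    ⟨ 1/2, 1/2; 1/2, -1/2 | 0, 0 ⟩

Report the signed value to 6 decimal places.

+0.707107

triangle: 1!*0!*0!/2! = 1/2
(j±m)!: 1!*0!*0!*1!*0!*0! = 1
prefactor² = (2J+1)*Δ*N² = 1/2
  k=0: +1/(0!*1!*0!*0!*0!*0!) = 1
Σ = 1  ⇒  CG² = 1/2*1² = 1/2
CG = +√(1/2) = +0.707107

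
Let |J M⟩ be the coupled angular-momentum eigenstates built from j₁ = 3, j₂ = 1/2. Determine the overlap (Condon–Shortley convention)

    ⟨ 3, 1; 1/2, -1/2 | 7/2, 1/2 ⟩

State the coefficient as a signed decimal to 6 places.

triangle: 0!*6!*1!/8! = 720/40320
(j±m)!: 4!*2!*0!*1!*4!*3! = 6912
prefactor² = (2J+1)*Δ*N² = 6912/7
  k=0: +1/(0!*0!*2!*0!*4!*1!) = 1/48
Σ = 1/48  ⇒  CG² = 6912/7*1/48² = 3/7
CG = +√(3/7) = +0.654654

+√(3/7) = +0.654654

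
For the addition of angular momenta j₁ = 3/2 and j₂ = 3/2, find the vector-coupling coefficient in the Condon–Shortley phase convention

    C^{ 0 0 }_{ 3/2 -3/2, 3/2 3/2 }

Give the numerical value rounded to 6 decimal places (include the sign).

triangle: 3!·0!·0!/4! = 6/24
(j±m)!: 0!·3!·3!·0!·0!·0! = 36
prefactor² = (2J+1)·Δ·N² = 9
  k=3: −1/(3!·0!·0!·0!·0!·0!) = -1/6
Σ = -1/6  ⇒  CG² = 9·(-1/6)² = 1/4
CG = −√(1/4) = -0.500000

-0.500000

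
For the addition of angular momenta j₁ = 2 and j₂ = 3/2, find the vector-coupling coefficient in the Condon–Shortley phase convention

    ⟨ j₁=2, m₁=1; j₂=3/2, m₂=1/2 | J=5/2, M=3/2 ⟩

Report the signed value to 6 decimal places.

j₁+j₂−J=1  J+j₁−j₂=3  J−j₁+j₂=2  j₁+j₂+J+1=7
(j₁±m₁, j₂±m₂, J±M) = (3,1,2,1,4,1)
P² = 144/35
sum k=0..1:
  [0] +1/4 = 1/4
  [1] −1/6 = -1/6
S = 1/12
C² = P²·S² = 1/35 ; C = +0.169031

+√(1/35) = +0.169031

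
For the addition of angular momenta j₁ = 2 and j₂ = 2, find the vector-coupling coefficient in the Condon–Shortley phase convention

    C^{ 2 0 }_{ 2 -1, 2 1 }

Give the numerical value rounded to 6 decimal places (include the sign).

triangle: 2!*2!*2!/7! = 8/5040
(j±m)!: 1!*3!*3!*1!*2!*2! = 144
prefactor² = (2J+1)*Δ*N² = 8/7
  k=1: −1/(1!*1!*2!*2!*0!*0!) = -1/4
  k=2: +1/(2!*0!*1!*1!*1!*1!) = 1/2
Σ = 1/4  ⇒  CG² = 8/7*1/4² = 1/14
CG = +√(1/14) = +0.267261

+√(1/14) ≈ +0.267261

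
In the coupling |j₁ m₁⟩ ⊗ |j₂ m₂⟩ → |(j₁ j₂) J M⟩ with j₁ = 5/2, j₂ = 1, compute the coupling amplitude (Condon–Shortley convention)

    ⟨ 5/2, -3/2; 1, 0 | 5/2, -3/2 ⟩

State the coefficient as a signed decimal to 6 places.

j₁+j₂−J=1  J+j₁−j₂=4  J−j₁+j₂=1  j₁+j₂+J+1=7
(j₁±m₁, j₂±m₂, J±M) = (1,4,1,1,1,4)
P² = 576/35
sum k=0..1:
  [0] +1/24 = 1/24
  [1] −1/6 = -1/6
S = -1/8
C² = P²·S² = 9/35 ; C = -0.507093

-0.507093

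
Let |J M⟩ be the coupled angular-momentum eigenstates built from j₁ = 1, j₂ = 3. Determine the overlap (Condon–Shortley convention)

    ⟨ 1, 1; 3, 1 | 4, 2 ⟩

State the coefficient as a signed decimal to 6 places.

√[9·0!2!6!/9! · 2!0!4!2!6!2!] = √(34560/7)
  +(−1)^0/∏(0,0,0,4,2,2)! = 1/96  (running 1/96)
⟨..|..⟩ = √(34560/7)·(1/96) = +0.731925

+0.731925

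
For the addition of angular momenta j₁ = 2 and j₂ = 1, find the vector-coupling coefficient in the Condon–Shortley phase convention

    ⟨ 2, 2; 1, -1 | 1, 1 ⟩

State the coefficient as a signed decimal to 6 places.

+0.774597

triangle: 2!*2!*0!/5! = 4/120
(j±m)!: 4!*0!*0!*2!*2!*0! = 96
prefactor² = (2J+1)*Δ*N² = 48/5
  k=0: +1/(0!*2!*0!*0!*2!*0!) = 1/4
Σ = 1/4  ⇒  CG² = 48/5*1/4² = 3/5
CG = +√(3/5) = +0.774597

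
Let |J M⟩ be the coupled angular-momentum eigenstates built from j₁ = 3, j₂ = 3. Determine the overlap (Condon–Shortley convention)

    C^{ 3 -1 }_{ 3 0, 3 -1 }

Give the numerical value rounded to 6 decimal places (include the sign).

√[7·3!3!3!/10! · 3!3!2!4!2!4!] = √(864/25)
  +(−1)^0/∏(0,3,3,2,0,1)! = 1/72  (running 1/72)
  +(−1)^1/∏(1,2,2,1,1,2)! = -1/8  (running -1/9)
  +(−1)^2/∏(2,1,1,0,2,3)! = 1/24  (running -5/72)
⟨..|..⟩ = √(864/25)·(-5/72) = -0.408248

−√(1/6) ≈ -0.408248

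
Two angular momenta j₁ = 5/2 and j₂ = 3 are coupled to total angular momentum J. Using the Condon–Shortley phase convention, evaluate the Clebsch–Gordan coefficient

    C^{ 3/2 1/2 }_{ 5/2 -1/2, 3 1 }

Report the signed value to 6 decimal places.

j₁+j₂−J=4  J+j₁−j₂=1  J−j₁+j₂=2  j₁+j₂+J+1=8
(j₁±m₁, j₂±m₂, J±M) = (2,3,4,2,2,1)
P² = 192/35
sum k=2..3:
  [2] +1/8 = 1/8
  [3] −1/6 = -1/6
S = -1/24
C² = P²·S² = 1/105 ; C = -0.097590

-0.097590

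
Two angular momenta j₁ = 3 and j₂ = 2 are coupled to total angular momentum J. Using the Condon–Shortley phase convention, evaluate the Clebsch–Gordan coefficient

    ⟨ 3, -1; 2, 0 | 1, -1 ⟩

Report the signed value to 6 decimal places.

+0.414039

√[3·4!2!0!/7! · 2!4!2!2!0!2!] = √(384/35)
  +(−1)^2/∏(2,2,2,0,0,0)! = 1/8  (running 1/8)
⟨..|..⟩ = √(384/35)·(1/8) = +0.414039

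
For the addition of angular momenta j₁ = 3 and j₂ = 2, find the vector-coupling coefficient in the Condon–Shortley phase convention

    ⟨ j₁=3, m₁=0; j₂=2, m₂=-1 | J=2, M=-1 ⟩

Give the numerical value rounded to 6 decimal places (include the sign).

√[5·3!3!1!/8! · 3!3!1!3!1!3!] = √(81/14)
  +(−1)^0/∏(0,3,3,1,0,0)! = 1/36  (running 1/36)
  +(−1)^1/∏(1,2,2,0,1,1)! = -1/4  (running -2/9)
⟨..|..⟩ = √(81/14)·(-2/9) = -0.534522

-0.534522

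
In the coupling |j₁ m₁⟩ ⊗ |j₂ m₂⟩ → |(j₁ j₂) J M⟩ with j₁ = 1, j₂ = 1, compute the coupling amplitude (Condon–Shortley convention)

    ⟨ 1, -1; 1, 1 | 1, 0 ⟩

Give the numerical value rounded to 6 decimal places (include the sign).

√[3·1!1!1!/4! · 0!2!2!0!1!1!] = √(1/2)
  +(−1)^1/∏(1,0,1,1,0,0)! = -1  (running -1)
⟨..|..⟩ = √(1/2)·(-1) = -0.707107

−√(1/2) = -0.707107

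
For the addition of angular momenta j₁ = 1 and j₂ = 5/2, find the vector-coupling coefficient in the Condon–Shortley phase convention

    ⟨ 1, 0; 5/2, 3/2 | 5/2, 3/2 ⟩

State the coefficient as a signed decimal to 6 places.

j₁+j₂−J=1  J+j₁−j₂=1  J−j₁+j₂=4  j₁+j₂+J+1=7
(j₁±m₁, j₂±m₂, J±M) = (1,1,4,1,4,1)
P² = 576/35
sum k=0..1:
  [0] +1/24 = 1/24
  [1] −1/6 = -1/6
S = -1/8
C² = P²·S² = 9/35 ; C = -0.507093

−√(9/35) ≈ -0.507093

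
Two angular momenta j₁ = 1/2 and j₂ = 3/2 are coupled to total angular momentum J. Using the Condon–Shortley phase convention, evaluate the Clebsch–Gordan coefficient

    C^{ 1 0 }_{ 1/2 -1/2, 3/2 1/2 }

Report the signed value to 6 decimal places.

triangle: 1!*0!*2!/4! = 2/24
(j±m)!: 0!*1!*2!*1!*1!*1! = 2
prefactor² = (2J+1)*Δ*N² = 1/2
  k=1: −1/(1!*0!*0!*1!*0!*1!) = -1
Σ = -1  ⇒  CG² = 1/2*(-1)² = 1/2
CG = −√(1/2) = -0.707107

−√(1/2) = -0.707107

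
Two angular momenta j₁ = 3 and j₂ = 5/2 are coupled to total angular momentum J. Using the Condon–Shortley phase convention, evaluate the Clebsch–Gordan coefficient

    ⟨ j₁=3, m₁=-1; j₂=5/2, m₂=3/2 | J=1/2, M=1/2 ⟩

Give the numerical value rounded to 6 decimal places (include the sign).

+0.308607

√[2·5!1!0!/7! · 2!4!4!1!1!0!] = √(384/7)
  +(−1)^4/∏(4,1,0,0,1,0)! = 1/24  (running 1/24)
⟨..|..⟩ = √(384/7)·(1/24) = +0.308607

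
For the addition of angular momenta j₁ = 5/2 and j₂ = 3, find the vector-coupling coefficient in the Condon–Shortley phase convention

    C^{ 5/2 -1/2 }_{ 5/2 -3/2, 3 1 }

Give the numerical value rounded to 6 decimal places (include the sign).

j₁+j₂−J=3  J+j₁−j₂=2  J−j₁+j₂=3  j₁+j₂+J+1=9
(j₁±m₁, j₂±m₂, J±M) = (1,4,4,2,2,3)
P² = 576/35
sum k=2..3:
  [2] +1/8 = 1/8
  [3] −1/12 = -1/12
S = 1/24
C² = P²·S² = 1/35 ; C = +0.169031

+√(1/35) = +0.169031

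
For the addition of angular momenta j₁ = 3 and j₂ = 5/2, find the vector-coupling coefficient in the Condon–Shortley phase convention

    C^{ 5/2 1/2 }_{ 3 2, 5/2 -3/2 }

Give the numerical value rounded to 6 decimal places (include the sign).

triangle: 3!·3!·2!/9! = 72/362880
(j±m)!: 5!·1!·1!·4!·3!·2! = 34560
prefactor² = (2J+1)·Δ·N² = 288/7
  k=0: +1/(0!·3!·1!·1!·2!·1!) = 1/12
  k=1: −1/(1!·2!·0!·0!·3!·2!) = -1/24
Σ = 1/24  ⇒  CG² = 288/7·1/24² = 1/14
CG = +√(1/14) = +0.267261

+0.267261  (= +√(1/14))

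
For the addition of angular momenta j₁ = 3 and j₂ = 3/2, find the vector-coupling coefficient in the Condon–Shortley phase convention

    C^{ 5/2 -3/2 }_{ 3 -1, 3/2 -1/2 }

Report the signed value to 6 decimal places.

triangle: 2!×4!×1!/8! = 48/40320
(j±m)!: 2!×4!×1!×2!×1!×4! = 2304
prefactor² = (2J+1)×Δ×N² = 576/35
  k=0: +1/(0!×2!×4!×1!×0!×0!) = 1/48
  k=1: −1/(1!×1!×3!×0!×1!×1!) = -1/6
Σ = -7/48  ⇒  CG² = 576/35×(-7/48)² = 7/20
CG = −√(7/20) = -0.591608

-0.591608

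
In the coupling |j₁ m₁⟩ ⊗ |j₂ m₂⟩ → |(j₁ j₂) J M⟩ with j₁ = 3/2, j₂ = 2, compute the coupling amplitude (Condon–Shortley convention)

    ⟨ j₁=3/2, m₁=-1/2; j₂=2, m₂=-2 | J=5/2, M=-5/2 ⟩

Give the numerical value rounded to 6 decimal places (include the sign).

triangle: 1!×2!×3!/7! = 12/5040
(j±m)!: 1!×2!×0!×4!×0!×5! = 5760
prefactor² = (2J+1)×Δ×N² = 576/7
  k=0: +1/(0!×1!×2!×0!×0!×3!) = 1/12
Σ = 1/12  ⇒  CG² = 576/7×1/12² = 4/7
CG = +√(4/7) = +0.755929

+0.755929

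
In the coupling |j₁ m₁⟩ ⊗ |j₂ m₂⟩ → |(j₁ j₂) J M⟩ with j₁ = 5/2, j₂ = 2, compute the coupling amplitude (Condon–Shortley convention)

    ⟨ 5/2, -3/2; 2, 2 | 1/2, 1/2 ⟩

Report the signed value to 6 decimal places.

√[2·4!1!0!/6! · 1!4!4!0!1!0!] = √(192/5)
  +(−1)^4/∏(4,0,0,0,1,0)! = 1/24  (running 1/24)
⟨..|..⟩ = √(192/5)·(1/24) = +0.258199

+√(1/15) = +0.258199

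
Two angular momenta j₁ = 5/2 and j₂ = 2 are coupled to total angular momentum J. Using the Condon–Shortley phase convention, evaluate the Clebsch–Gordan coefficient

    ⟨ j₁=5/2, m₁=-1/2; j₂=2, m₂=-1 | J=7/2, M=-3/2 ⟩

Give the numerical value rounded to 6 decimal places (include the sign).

+0.308607  (= +√(2/21))

j₁+j₂−J=1  J+j₁−j₂=4  J−j₁+j₂=3  j₁+j₂+J+1=9
(j₁±m₁, j₂±m₂, J±M) = (2,3,1,3,2,5)
P² = 384/7
sum k=0..1:
  [0] +1/12 = 1/12
  [1] −1/24 = -1/24
S = 1/24
C² = P²·S² = 2/21 ; C = +0.308607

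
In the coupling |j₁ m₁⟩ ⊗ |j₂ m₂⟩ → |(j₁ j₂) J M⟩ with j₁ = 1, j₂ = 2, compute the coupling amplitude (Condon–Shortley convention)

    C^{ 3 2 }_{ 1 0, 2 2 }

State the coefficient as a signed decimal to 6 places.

+0.577350

triangle: 0!*2!*4!/7! = 48/5040
(j±m)!: 1!*1!*4!*0!*5!*1! = 2880
prefactor² = (2J+1)*Δ*N² = 192
  k=0: +1/(0!*0!*1!*4!*1!*0!) = 1/24
Σ = 1/24  ⇒  CG² = 192*1/24² = 1/3
CG = +√(1/3) = +0.577350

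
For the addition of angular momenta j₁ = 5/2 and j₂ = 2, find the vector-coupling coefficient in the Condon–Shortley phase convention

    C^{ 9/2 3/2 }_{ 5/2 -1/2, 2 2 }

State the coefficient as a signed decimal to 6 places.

+0.345033

√[10·0!5!4!/10! · 2!3!4!0!6!3!] = √(69120/7)
  +(−1)^0/∏(0,0,3,4,2,0)! = 1/288  (running 1/288)
⟨..|..⟩ = √(69120/7)·(1/288) = +0.345033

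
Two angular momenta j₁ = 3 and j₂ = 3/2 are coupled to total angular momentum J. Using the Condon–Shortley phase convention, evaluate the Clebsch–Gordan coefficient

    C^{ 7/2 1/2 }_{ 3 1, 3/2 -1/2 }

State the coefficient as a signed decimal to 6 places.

+0.534522

triangle: 1!*5!*2!/9! = 240/362880
(j±m)!: 4!*2!*1!*2!*4!*3! = 13824
prefactor² = (2J+1)*Δ*N² = 512/7
  k=0: +1/(0!*1!*2!*1!*3!*1!) = 1/12
  k=1: −1/(1!*0!*1!*0!*4!*2!) = -1/48
Σ = 1/16  ⇒  CG² = 512/7*1/16² = 2/7
CG = +√(2/7) = +0.534522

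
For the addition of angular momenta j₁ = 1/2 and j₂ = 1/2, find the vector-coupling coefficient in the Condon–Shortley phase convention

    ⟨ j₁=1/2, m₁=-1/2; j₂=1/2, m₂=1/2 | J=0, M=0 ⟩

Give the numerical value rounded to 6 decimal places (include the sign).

triangle: 1!·0!·0!/2! = 1/2
(j±m)!: 0!·1!·1!·0!·0!·0! = 1
prefactor² = (2J+1)·Δ·N² = 1/2
  k=1: −1/(1!·0!·0!·0!·0!·0!) = -1
Σ = -1  ⇒  CG² = 1/2·(-1)² = 1/2
CG = −√(1/2) = -0.707107

-0.707107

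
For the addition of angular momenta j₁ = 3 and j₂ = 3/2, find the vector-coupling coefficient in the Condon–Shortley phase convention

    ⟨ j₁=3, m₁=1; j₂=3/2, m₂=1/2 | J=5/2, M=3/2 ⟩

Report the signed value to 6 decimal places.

j₁+j₂−J=2  J+j₁−j₂=4  J−j₁+j₂=1  j₁+j₂+J+1=8
(j₁±m₁, j₂±m₂, J±M) = (4,2,2,1,4,1)
P² = 576/35
sum k=1..2:
  [1] −1/6 = -1/6
  [2] +1/48 = 1/48
S = -7/48
C² = P²·S² = 7/20 ; C = -0.591608

-0.591608  (= −√(7/20))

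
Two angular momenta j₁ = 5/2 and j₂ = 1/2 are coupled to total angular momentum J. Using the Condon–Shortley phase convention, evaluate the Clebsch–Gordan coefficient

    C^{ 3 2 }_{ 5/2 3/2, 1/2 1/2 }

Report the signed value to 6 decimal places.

+√(5/6) = +0.912871

triangle: 0!×5!×1!/7! = 120/5040
(j±m)!: 4!×1!×1!×0!×5!×1! = 2880
prefactor² = (2J+1)×Δ×N² = 480
  k=0: +1/(0!×0!×1!×1!×4!×0!) = 1/24
Σ = 1/24  ⇒  CG² = 480×1/24² = 5/6
CG = +√(5/6) = +0.912871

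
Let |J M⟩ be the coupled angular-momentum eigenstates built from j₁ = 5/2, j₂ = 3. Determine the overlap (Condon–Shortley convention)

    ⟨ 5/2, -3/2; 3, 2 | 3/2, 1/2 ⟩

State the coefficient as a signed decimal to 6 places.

√[4·4!1!2!/8! · 1!4!5!1!2!1!] = √(192/7)
  +(−1)^3/∏(3,1,1,2,0,0)! = -1/12  (running -1/12)
  +(−1)^4/∏(4,0,0,1,1,1)! = 1/24  (running -1/24)
⟨..|..⟩ = √(192/7)·(-1/24) = -0.218218

-0.218218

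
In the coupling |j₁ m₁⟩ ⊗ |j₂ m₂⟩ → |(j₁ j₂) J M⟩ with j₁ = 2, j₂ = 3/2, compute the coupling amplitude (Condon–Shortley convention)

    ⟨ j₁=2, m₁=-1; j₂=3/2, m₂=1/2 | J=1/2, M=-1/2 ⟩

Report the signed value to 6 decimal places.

√[2·3!1!0!/5! · 1!3!2!1!0!1!] = √(6/5)
  +(−1)^2/∏(2,1,1,0,0,0)! = 1/2  (running 1/2)
⟨..|..⟩ = √(6/5)·(1/2) = +0.547723

+0.547723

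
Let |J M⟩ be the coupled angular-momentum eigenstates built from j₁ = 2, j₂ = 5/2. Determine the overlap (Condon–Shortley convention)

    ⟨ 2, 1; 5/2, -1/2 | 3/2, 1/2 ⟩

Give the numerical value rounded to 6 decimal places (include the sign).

-0.487950  (= −√(5/21))

triangle: 3!·1!·2!/7! = 12/5040
(j±m)!: 3!·1!·2!·3!·2!·1! = 144
prefactor² = (2J+1)·Δ·N² = 48/35
  k=0: +1/(0!·3!·1!·2!·0!·0!) = 1/12
  k=1: −1/(1!·2!·0!·1!·1!·1!) = -1/2
Σ = -5/12  ⇒  CG² = 48/35·(-5/12)² = 5/21
CG = −√(5/21) = -0.487950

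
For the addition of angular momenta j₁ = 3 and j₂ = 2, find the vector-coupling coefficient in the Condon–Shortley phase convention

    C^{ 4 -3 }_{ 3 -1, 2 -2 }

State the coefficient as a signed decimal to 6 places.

j₁+j₂−J=1  J+j₁−j₂=5  J−j₁+j₂=3  j₁+j₂+J+1=10
(j₁±m₁, j₂±m₂, J±M) = (2,4,0,4,1,7)
P² = 10368
sum k=0..0:
  [0] +1/144 = 1/144
S = 1/144
C² = P²·S² = 1/2 ; C = +0.707107

+√(1/2) ≈ +0.707107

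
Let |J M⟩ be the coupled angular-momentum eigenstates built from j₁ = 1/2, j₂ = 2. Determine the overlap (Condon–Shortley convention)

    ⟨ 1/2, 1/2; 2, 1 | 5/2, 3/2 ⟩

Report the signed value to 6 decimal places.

+0.894427  (= +√(4/5))

triangle: 0!×1!×4!/6! = 24/720
(j±m)!: 1!×0!×3!×1!×4!×1! = 144
prefactor² = (2J+1)×Δ×N² = 144/5
  k=0: +1/(0!×0!×0!×3!×1!×1!) = 1/6
Σ = 1/6  ⇒  CG² = 144/5×1/6² = 4/5
CG = +√(4/5) = +0.894427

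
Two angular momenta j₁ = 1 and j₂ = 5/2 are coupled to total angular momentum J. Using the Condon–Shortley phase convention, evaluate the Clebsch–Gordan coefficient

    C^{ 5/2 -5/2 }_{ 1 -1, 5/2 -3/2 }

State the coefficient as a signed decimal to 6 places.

triangle: 1!×1!×4!/7! = 24/5040
(j±m)!: 0!×2!×1!×4!×0!×5! = 5760
prefactor² = (2J+1)×Δ×N² = 1152/7
  k=1: −1/(1!×0!×1!×0!×0!×4!) = -1/24
Σ = -1/24  ⇒  CG² = 1152/7×(-1/24)² = 2/7
CG = −√(2/7) = -0.534522

-0.534522  (= −√(2/7))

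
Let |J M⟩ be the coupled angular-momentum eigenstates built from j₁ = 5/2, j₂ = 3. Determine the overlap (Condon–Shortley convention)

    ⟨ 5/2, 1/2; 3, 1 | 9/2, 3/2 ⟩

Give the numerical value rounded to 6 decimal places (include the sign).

-0.147122  (= −√(5/231))

triangle: 1!·4!·5!/11! = 2880/39916800
(j±m)!: 3!·2!·4!·2!·6!·3! = 2488320
prefactor² = (2J+1)·Δ·N² = 138240/77
  k=0: +1/(0!·1!·2!·4!·2!·1!) = 1/96
  k=1: −1/(1!·0!·1!·3!·3!·2!) = -1/72
Σ = -1/288  ⇒  CG² = 138240/77·(-1/288)² = 5/231
CG = −√(5/231) = -0.147122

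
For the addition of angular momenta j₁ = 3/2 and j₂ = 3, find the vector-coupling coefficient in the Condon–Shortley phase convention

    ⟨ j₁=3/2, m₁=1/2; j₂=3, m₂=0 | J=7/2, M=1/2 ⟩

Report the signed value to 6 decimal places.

triangle: 1!·2!·5!/9! = 240/362880
(j±m)!: 2!·1!·3!·3!·4!·3! = 10368
prefactor² = (2J+1)·Δ·N² = 384/7
  k=0: +1/(0!·1!·1!·3!·1!·2!) = 1/12
  k=1: −1/(1!·0!·0!·2!·2!·3!) = -1/24
Σ = 1/24  ⇒  CG² = 384/7·1/24² = 2/21
CG = +√(2/21) = +0.308607

+0.308607  (= +√(2/21))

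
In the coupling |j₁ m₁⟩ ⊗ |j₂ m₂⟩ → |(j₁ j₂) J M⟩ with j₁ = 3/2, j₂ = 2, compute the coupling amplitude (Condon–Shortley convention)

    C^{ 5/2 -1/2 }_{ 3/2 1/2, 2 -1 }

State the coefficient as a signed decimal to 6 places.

+√(5/14) = +0.597614

triangle: 1!*2!*3!/7! = 12/5040
(j±m)!: 2!*1!*1!*3!*2!*3! = 144
prefactor² = (2J+1)*Δ*N² = 72/35
  k=0: +1/(0!*1!*1!*1!*1!*2!) = 1/2
  k=1: −1/(1!*0!*0!*0!*2!*3!) = -1/12
Σ = 5/12  ⇒  CG² = 72/35*5/12² = 5/14
CG = +√(5/14) = +0.597614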